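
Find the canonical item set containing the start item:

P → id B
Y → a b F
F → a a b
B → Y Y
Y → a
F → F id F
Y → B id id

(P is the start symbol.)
First, augment the grammar with P' → P
I₀ = CLOSURE({ [P' → . P] }):
  [P' → . P] has the dot before P: add [P → . id B]
No further items can be added.

I₀ = { [P → . id B], [P' → . P] }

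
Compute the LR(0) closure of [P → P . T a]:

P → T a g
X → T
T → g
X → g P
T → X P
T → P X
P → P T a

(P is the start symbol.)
{ [P → . P T a], [P → . T a g], [P → P . T a], [T → . P X], [T → . X P], [T → . g], [X → . T], [X → . g P] }

To compute CLOSURE, for each item [A → α.Bβ] where B is a non-terminal, add [B → .γ] for all productions B → γ; repeat for the newly added items until nothing changes.

Start with: [P → P . T a]
  [P → P . T a] has the dot before T: add [T → . g], [T → . X P], [T → . P X]
  [T → . X P] has the dot before X: add [X → . T], [X → . g P]
  [T → . P X] has the dot before P: add [P → . T a g], [P → . P T a]
No further items can be added.

CLOSURE = { [P → . P T a], [P → . T a g], [P → P . T a], [T → . P X], [T → . X P], [T → . g], [X → . T], [X → . g P] }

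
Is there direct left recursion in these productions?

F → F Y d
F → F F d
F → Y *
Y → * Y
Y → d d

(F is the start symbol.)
Direct left recursion occurs when N → N α for some non-terminal N (the right-hand side begins with the left-hand side itself).

F → F Y d: LEFT RECURSIVE (starts with F)
F → F F d: LEFT RECURSIVE (starts with F)
F → Y *: starts with Y
Y → * Y: starts with '*'
Y → d d: starts with d

The grammar has direct left recursion on: F.

Answer: Yes, F is left-recursive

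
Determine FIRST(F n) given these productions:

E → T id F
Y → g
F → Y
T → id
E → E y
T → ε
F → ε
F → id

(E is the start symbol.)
FIRST sets of the non-terminals involved (from the grammar, by fixed-point iteration):
  FIRST(F) = { 'g', 'id', ε }

To compute FIRST(F n), process the symbols left to right:
Symbol F is a non-terminal. Add FIRST(F) \ {ε} = { 'g', 'id' }
F is nullable (ε ∈ FIRST(F)), continue to the next symbol.
Symbol n is a terminal. Add 'n' and stop.
FIRST(F n) = { 'g', 'id', 'n' }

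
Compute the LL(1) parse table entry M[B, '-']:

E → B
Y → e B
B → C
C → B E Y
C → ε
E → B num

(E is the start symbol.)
Empty (error entry)

To find M[B, '-'], we find productions for B where '-' is in the predict set (PREDICT(N → α) = (FIRST(α) \ {ε}) ∪ (FOLLOW(N) if α ⇒* ε)).

Relevant sets:
  FIRST(C) = { 'e', 'num', ε }
  FOLLOW(B) = { $, 'e', 'num' }

B → C: PREDICT = { $, 'e', 'num' }

M[B, '-'] is empty (no production applies)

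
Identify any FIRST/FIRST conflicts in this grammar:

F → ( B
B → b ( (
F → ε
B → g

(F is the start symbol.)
No FIRST/FIRST conflicts.

Productions for F:
  F → ( B: FIRST = { '(' }
  F → ε: FIRST = { ε }
Productions for B:
  B → b ( (: FIRST = { 'b' }
  B → g: FIRST = { 'g' }

All alternatives of each non-terminal have pairwise disjoint FIRST sets.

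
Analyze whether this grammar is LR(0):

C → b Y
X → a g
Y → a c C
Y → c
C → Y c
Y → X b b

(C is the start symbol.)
A grammar is LR(0) if no state in the canonical LR(0) collection has:
  - both a shift item (dot before a terminal) and a complete item (shift-reduce conflict), or
  - two or more complete items (reduce-reduce conflict; the accept item [C' → C .] counts as a complete item here).

Augment with C' → C and build the canonical LR(0) collection (I0 = CLOSURE({[C' → . C]}), then GOTO on every symbol after a dot until no new states appear). It has 14 states:
  I0: { [C → . Y c], [C → . b Y], [C' → . C], [X → . a g], [Y → . X b b], [Y → . a c C], [Y → . c] }  — shift
  I1: { [C' → C .] }  — accept
  I2: { [Y → X . b b] }  — shift
  I3: { [C → Y . c] }  — shift
  I4: { [X → a . g], [Y → a . c C] }  — shift
  I5: { [C → b . Y], [X → . a g], [Y → . X b b], [Y → . a c C], [Y → . c] }  — shift
  I6: { [Y → c .] }  — reduce
  I7: { [C → b Y .] }  — reduce
  I8: { [C → . Y c], [C → . b Y], [X → . a g], [Y → . X b b], [Y → . a c C], [Y → . c], [Y → a c . C] }  — shift
  I9: { [X → a g .] }  — reduce
  I10: { [Y → a c C .] }  — reduce
  I11: { [C → Y c .] }  — reduce
  I12: { [Y → X b . b] }  — shift
  I13: { [Y → X b b .] }  — reduce

Every state is either a pure shift/goto state or contains exactly one complete item and nothing to shift — no conflicts. The grammar is LR(0).

Answer: Yes, the grammar is LR(0)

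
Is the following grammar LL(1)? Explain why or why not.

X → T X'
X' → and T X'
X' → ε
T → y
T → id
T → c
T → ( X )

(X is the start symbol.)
Relevant sets:
  FOLLOW(X') = { $, ')' }

For X':
  PREDICT(X' → and T X') = { 'and' }
  PREDICT(X' → ε) = { $, ')' }
For T:
  PREDICT(T → y) = { 'y' }
  PREDICT(T → id) = { 'id' }
  PREDICT(T → c) = { 'c' }
  PREDICT(T → '(' X ')') = { '(' }
X has a single production, so nothing to check there.

All predict sets are disjoint. The grammar IS LL(1).

Answer: Yes, the grammar is LL(1).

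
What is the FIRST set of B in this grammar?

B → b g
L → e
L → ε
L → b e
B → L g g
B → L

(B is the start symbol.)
{ 'b', 'e', 'g', ε }

FIRST sets of the other non-terminals involved (by the same procedure, iterated to a fixed point):
  FIRST(L) = { 'b', 'e', ε }

From B → b g:
  - b is a terminal: add 'b' and stop
From B → L g g:
  - L is a non-terminal: add FIRST(L) \ {ε} = { 'b', 'e' }
    L is nullable, so continue to the next symbol
  - g is a terminal: add 'g' and stop
From B → L:
  - L is a non-terminal: add FIRST(L) \ {ε} = { 'b', 'e' }
    L is nullable and nothing follows, so the whole right-hand side can vanish: ε ∈ FIRST(B)

Collecting: FIRST(B) = { 'b', 'e', 'g', ε }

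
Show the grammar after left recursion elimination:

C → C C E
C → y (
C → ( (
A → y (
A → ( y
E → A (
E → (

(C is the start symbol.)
C → y ( C'
C → ( ( C'
C' → C E C'
C' → ε
A → y (
A → ( y
E → A (
E → (

C is directly left-recursive. The standard transformation for
  A → A α₁ | ... | A α_m | β₁ | ... | β_n
is
  A  → β₁ A' | ... | β_n A'
  A' → α₁ A' | ... | α_m A' | ε

C → y ( becomes C → y ( C'
C → ( ( becomes C → ( ( C'
C → C C E becomes C' → C E C'
Add C' → ε

Productions for other non-terminals are unchanged:
  A → y (
  A → ( y
  E → A (
  E → (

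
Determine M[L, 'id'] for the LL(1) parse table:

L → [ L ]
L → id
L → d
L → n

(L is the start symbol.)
To find M[L, 'id'], we find productions for L where 'id' is in the predict set (PREDICT(N → α) = (FIRST(α) \ {ε}) ∪ (FOLLOW(N) if α ⇒* ε)).

L → [ L ]: PREDICT = { '[' }
L → id: PREDICT = { 'id' }
  'id' is in predict set, so this production goes in M[L, 'id']
L → d: PREDICT = { 'd' }
L → n: PREDICT = { 'n' }

M[L, 'id'] = L → id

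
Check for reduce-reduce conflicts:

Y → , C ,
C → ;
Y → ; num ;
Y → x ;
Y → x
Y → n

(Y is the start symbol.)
No reduce-reduce conflicts

A reduce-reduce conflict occurs when an LR(0) state has two complete items [A → α .] and [B → β .] — both call for a reduction, and with no lookahead the parser cannot choose between them.

Augment with Y' → Y and build the canonical LR(0) collection (I0 = CLOSURE({[Y' → . Y]}), then GOTO on every symbol after a dot until no new states appear). It has 12 states:
  I0: { [Y → . , C ,], [Y → . ; num ;], [Y → . n], [Y → . x ;], [Y → . x], [Y' → . Y] }  — shift
  I1: { [C → . ;], [Y → , . C ,] }  — shift
  I2: { [Y → ; . num ;] }  — shift
  I3: { [Y' → Y .] }  — accept
  I4: { [Y → n .] }  — reduce
  I5: { [Y → x . ;], [Y → x .] }  — shift, reduce
  I6: { [Y → x ; .] }  — reduce
  I7: { [Y → ; num . ;] }  — shift
  I8: { [Y → ; num ; .] }  — reduce
  I9: { [C → ; .] }  — reduce
  I10: { [Y → , C . ,] }  — shift
  I11: { [Y → , C , .] }  — reduce

No state contains more than one complete item.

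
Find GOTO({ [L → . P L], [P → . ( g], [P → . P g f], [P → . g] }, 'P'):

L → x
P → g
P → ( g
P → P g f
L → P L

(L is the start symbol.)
GOTO(I, 'P') = CLOSURE({ [A → αX.β] : [A → α.Xβ] ∈ I, X = 'P' })

Items with dot before 'P', with the dot advanced:
  [L → . P L] → [L → P . L]
  [P → . P g f] → [P → P . g f]
Closure of the advanced items:
  [L → P . L] has the dot before L: add [L → . x], [L → . P L]
  [L → . P L] has the dot before P: add [P → . g], [P → . ( g], [P → . P g f]

GOTO = { [L → . P L], [L → . x], [L → P . L], [P → . ( g], [P → . P g f], [P → . g], [P → P . g f] }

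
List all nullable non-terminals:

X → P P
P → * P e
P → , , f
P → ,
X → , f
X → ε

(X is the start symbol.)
A non-terminal is nullable if it can derive ε (the empty string): either it has an ε-production, or it has a production whose right-hand side consists entirely of nullable non-terminals.

ε-productions: X → ε
So X is immediately nullable.
No further non-terminal can be added: every production for the remaining non-terminals contains a terminal or a non-nullable non-terminal.
Nullable = { 'X' }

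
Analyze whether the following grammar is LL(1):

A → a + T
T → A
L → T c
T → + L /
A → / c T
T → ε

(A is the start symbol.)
Relevant sets:
  FIRST(A) = { '/', 'a' }
  FOLLOW(T) = { $, 'c' }

For A:
  PREDICT(A → a '+' T) = { 'a' }
  PREDICT(A → '/' c T) = { '/' }
For T:
  PREDICT(T → A) = { '/', 'a' }
  PREDICT(T → '+' L '/') = { '+' }
  PREDICT(T → ε) = { $, 'c' }
L has a single production, so nothing to check there.

All predict sets are disjoint. The grammar IS LL(1).

Answer: Yes, the grammar is LL(1).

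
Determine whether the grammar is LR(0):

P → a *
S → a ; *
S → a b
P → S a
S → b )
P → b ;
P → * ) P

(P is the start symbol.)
A grammar is LR(0) if no state in the canonical LR(0) collection has:
  - both a shift item (dot before a terminal) and a complete item (shift-reduce conflict), or
  - two or more complete items (reduce-reduce conflict; the accept item [P' → P .] counts as a complete item here).

Augment with P' → P and build the canonical LR(0) collection (I0 = CLOSURE({[P' → . P]}), then GOTO on every symbol after a dot until no new states appear). It has 15 states:
  I0: { [P → . * ) P], [P → . S a], [P → . a *], [P → . b ;], [P' → . P], [S → . a ; *], [S → . a b], [S → . b )] }  — shift
  I1: { [P → * . ) P] }  — shift
  I2: { [P' → P .] }  — accept
  I3: { [P → S . a] }  — shift
  I4: { [P → a . *], [S → a . ; *], [S → a . b] }  — shift
  I5: { [P → b . ;], [S → b . )] }  — shift
  I6: { [S → b ) .] }  — reduce
  I7: { [P → b ; .] }  — reduce
  I8: { [P → a * .] }  — reduce
  I9: { [S → a ; . *] }  — shift
  I10: { [S → a b .] }  — reduce
  I11: { [S → a ; * .] }  — reduce
  I12: { [P → S a .] }  — reduce
  I13: { [P → * ) . P], [P → . * ) P], [P → . S a], [P → . a *], [P → . b ;], [S → . a ; *], [S → . a b], [S → . b )] }  — shift
  I14: { [P → * ) P .] }  — reduce

Every state is either a pure shift/goto state or contains exactly one complete item and nothing to shift — no conflicts. The grammar is LR(0).

Answer: Yes, the grammar is LR(0)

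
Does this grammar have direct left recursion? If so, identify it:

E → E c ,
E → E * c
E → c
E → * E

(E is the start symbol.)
Direct left recursion occurs when N → N α for some non-terminal N (the right-hand side begins with the left-hand side itself).

E → E c ,: LEFT RECURSIVE (starts with E)
E → E * c: LEFT RECURSIVE (starts with E)
E → c: starts with c
E → * E: starts with '*'

The grammar has direct left recursion on: E.

Answer: Yes, E is left-recursive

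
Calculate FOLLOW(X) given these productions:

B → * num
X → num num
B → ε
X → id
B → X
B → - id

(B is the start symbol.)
To compute FOLLOW(X), find every occurrence of X on a right-hand side N → α X β: add FIRST(β) \ {ε}, and if β is empty or nullable also add FOLLOW(N). Iterate to a fixed point.

In B → X: X is at the end, add FOLLOW(B)

The FOLLOW sets referred to above (computed the same way, to a fixed point):
  FOLLOW(B) = { $ }

Taking the union: FOLLOW(X) = { $ }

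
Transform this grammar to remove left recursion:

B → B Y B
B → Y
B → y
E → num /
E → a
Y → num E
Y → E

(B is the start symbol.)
B → Y B'
B → y B'
B' → Y B B'
B' → ε
E → num /
E → a
Y → num E
Y → E

B is directly left-recursive. The standard transformation for
  A → A α₁ | ... | A α_m | β₁ | ... | β_n
is
  A  → β₁ A' | ... | β_n A'
  A' → α₁ A' | ... | α_m A' | ε

B → Y becomes B → Y B'
B → y becomes B → y B'
B → B Y B becomes B' → Y B B'
Add B' → ε

Productions for other non-terminals are unchanged:
  E → num /
  E → a
  Y → num E
  Y → E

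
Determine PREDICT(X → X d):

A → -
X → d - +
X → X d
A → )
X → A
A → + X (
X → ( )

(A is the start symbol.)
PREDICT(X → X d) = (FIRST(RHS) \ {ε}) ∪ (FOLLOW(X) if ε ∈ FIRST(RHS), i.e. RHS ⇒* ε)
FIRST(X) = { '(', ')', '+', '-', 'd' }
FIRST(X d) = { '(', ')', '+', '-', 'd' }
ε ∉ FIRST(X d), so FOLLOW(X) is not added.
PREDICT(X → X d) = { '(', ')', '+', '-', 'd' }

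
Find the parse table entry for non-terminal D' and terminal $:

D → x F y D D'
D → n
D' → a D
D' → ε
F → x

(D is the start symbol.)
D' → ε

To find M[D', $], we find productions for D' where $ is in the predict set (PREDICT(N → α) = (FIRST(α) \ {ε}) ∪ (FOLLOW(N) if α ⇒* ε)).

Relevant sets:
  FOLLOW(D') = { $, 'a' }

D' → a D: PREDICT = { 'a' }
D' → ε: PREDICT = { $, 'a' }
  $ is in predict set, so this production goes in M[D', $]

M[D', $] = D' → ε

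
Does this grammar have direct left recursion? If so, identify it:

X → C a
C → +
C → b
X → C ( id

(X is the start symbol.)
No direct left recursion

X → C a: starts with C
C → +: starts with '+'
C → b: starts with b
X → C ( id: starts with C

No direct left recursion found.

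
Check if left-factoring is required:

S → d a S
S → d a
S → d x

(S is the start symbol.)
Left-factoring is needed when two productions for the same non-terminal
share a common prefix on the right-hand side.

Productions for S:
  S → d a S
  S → d a
  S → d x

Found common prefix 'd' in productions for S

Answer: Yes, S has productions with common prefix 'd'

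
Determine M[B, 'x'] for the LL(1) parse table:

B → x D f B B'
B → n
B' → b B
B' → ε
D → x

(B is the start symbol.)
To find M[B, 'x'], we find productions for B where 'x' is in the predict set (PREDICT(N → α) = (FIRST(α) \ {ε}) ∪ (FOLLOW(N) if α ⇒* ε)).

B → x D f B B': PREDICT = { 'x' }
  'x' is in predict set, so this production goes in M[B, 'x']
B → n: PREDICT = { 'n' }

M[B, 'x'] = B → x D f B B'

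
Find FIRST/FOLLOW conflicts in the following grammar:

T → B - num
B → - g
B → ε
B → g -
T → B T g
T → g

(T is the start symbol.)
Yes. B → '-' g with FOLLOW(B) on { '-' }; B → g '-' with FOLLOW(B) on { 'g' }

Nullable non-terminals: B.

B: nullable alternative(s) B → ε; FOLLOW(B) = { '-', 'g' }
  B → - g: FIRST \ {ε} = { '-' } — overlaps FOLLOW(B) on { '-' }: CONFLICT
  B → ε: FIRST \ {ε} = { } — this is the only nullable alternative, skip
  B → g -: FIRST \ {ε} = { 'g' } — overlaps FOLLOW(B) on { 'g' }: CONFLICT

T has no nullable alternative, so no FIRST/FOLLOW check is needed there.

So the grammar has 2 FIRST/FOLLOW conflicts (marked CONFLICT above).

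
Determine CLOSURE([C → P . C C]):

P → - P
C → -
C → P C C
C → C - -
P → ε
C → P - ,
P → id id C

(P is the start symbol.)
To compute CLOSURE, for each item [A → α.Bβ] where B is a non-terminal, add [B → .γ] for all productions B → γ; repeat for the newly added items until nothing changes.

Start with: [C → P . C C]
  [C → P . C C] has the dot before C: add [C → . -], [C → . P C C], [C → . C - -], [C → . P - ,]
  [C → . P C C] has the dot before P: add [P → . - P], [P → .], [P → . id id C]
No further items can be added.

CLOSURE = { [C → . -], [C → . C - -], [C → . P - ,], [C → . P C C], [C → P . C C], [P → . - P], [P → . id id C], [P → .] }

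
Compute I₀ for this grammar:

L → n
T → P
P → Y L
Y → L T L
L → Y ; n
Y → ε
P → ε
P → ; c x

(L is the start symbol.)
{ [L → . Y ; n], [L → . n], [L' → . L], [Y → . L T L], [Y → .] }

First, augment the grammar with L' → L
I₀ = CLOSURE({ [L' → . L] }):
  [L' → . L] has the dot before L: add [L → . n], [L → . Y ; n]
  [L → . Y ; n] has the dot before Y: add [Y → . L T L], [Y → .]
No further items can be added.

I₀ = { [L → . Y ; n], [L → . n], [L' → . L], [Y → . L T L], [Y → .] }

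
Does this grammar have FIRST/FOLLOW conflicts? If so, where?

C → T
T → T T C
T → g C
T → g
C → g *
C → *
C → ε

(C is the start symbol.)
Yes. C → T with FOLLOW(C) on { 'g' }; C → g '*' with FOLLOW(C) on { 'g' }; C → '*' with FOLLOW(C) on { '*' }

A FIRST/FOLLOW conflict occurs when a non-terminal N has a nullable alternative N → β (β ⇒* ε) and another alternative N → α with FIRST(α) ∩ FOLLOW(N) ≠ ∅: on such a lookahead the parser cannot decide between expanding α and letting N vanish via β.

Nullable non-terminals: C.
FIRST sets used below: FIRST(T) = { 'g' }

C: nullable alternative(s) C → ε; FOLLOW(C) = { $, '*', 'g' }
  C → T: FIRST \ {ε} = { 'g' } — overlaps FOLLOW(C) on { 'g' }: CONFLICT
  C → g *: FIRST \ {ε} = { 'g' } — overlaps FOLLOW(C) on { 'g' }: CONFLICT
  C → *: FIRST \ {ε} = { '*' } — overlaps FOLLOW(C) on { '*' }: CONFLICT
  C → ε: FIRST \ {ε} = { } — this is the only nullable alternative, skip

T has no nullable alternative, so no FIRST/FOLLOW check is needed there.

So the grammar has 3 FIRST/FOLLOW conflicts (marked CONFLICT above).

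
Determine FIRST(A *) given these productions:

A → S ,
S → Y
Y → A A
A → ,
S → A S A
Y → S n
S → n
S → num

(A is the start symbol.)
FIRST sets of the non-terminals involved (from the grammar, by fixed-point iteration):
  FIRST(A) = { ',', 'n', 'num' }

To compute FIRST(A *), process the symbols left to right:
Symbol A is a non-terminal. Add FIRST(A) \ {ε} = { ',', 'n', 'num' }
A is not nullable (ε ∉ FIRST(A)), so stop here.
FIRST(A *) = { ',', 'n', 'num' }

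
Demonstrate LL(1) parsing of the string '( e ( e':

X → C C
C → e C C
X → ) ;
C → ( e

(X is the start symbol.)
Stack is shown with the top on the left.

Stack    Input      Action
--------------------------
X $      ( e ( e $  output X → C C
C C $    ( e ( e $  output C → ( e
( e C $  ( e ( e $  match '('
e C $    e ( e $    match 'e'
C $      ( e $      output C → ( e
( e $    ( e $      match '('
e $      e $        match 'e'
$        $          accept

The string is accepted.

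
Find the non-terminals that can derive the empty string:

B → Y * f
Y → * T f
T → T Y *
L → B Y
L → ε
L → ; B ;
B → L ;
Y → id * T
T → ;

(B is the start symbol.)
{ 'L' }

A non-terminal is nullable if it can derive ε (the empty string): either it has an ε-production, or it has a production whose right-hand side consists entirely of nullable non-terminals.

ε-productions: L → ε
So L is immediately nullable.
No further non-terminal can be added: every production for the remaining non-terminals contains a terminal or a non-nullable non-terminal.
Nullable = { 'L' }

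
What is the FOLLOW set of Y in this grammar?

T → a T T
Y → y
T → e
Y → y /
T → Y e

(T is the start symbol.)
{ 'e' }

In T → Y e: Y is followed by e, add FIRST(e) \ {ε} = { 'e' }

Taking the union: FOLLOW(Y) = { 'e' }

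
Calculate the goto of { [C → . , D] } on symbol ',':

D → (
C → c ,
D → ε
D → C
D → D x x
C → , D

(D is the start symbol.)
{ [C → , . D], [C → . , D], [C → . c ,], [D → . (], [D → . C], [D → . D x x], [D → .] }

GOTO(I, ',') = CLOSURE({ [A → αX.β] : [A → α.Xβ] ∈ I, X = ',' })

Items with dot before ',', with the dot advanced:
  [C → . , D] → [C → , . D]
Closure of the advanced items:
  [C → , . D] has the dot before D: add [D → . (], [D → .], [D → . C], [D → . D x x]
  [D → . C] has the dot before C: add [C → . c ,], [C → . , D]

GOTO = { [C → , . D], [C → . , D], [C → . c ,], [D → . (], [D → . C], [D → . D x x], [D → .] }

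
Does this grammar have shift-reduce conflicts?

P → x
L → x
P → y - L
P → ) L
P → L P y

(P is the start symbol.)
A shift-reduce conflict occurs when an LR(0) state has both:
  - a complete (reduce) item [A → α .] (dot at the end), and
  - a shift item [B → β . c γ] (dot before a terminal).

Augment with P' → P and build the canonical LR(0) collection (I0 = CLOSURE({[P' → . P]}), then GOTO on every symbol after a dot until no new states appear). It has 12 states:
  I0: { [L → . x], [P → . ) L], [P → . L P y], [P → . x], [P → . y - L], [P' → . P] }  — shift
  I1: { [L → . x], [P → ) . L] }  — shift
  I2: { [L → . x], [P → . ) L], [P → . L P y], [P → . x], [P → . y - L], [P → L . P y] }  — shift
  I3: { [P' → P .] }  — accept
  I4: { [L → x .], [P → x .] }  — 2 reduces
  I5: { [P → y . - L] }  — shift
  I6: { [L → . x], [P → y - . L] }  — shift
  I7: { [P → y - L .] }  — reduce
  I8: { [L → x .] }  — reduce
  I9: { [P → L P . y] }  — shift
  I10: { [P → L P y .] }  — reduce
  I11: { [P → ) L .] }  — reduce

No state contains both a complete item and a shift item.

Answer: No shift-reduce conflicts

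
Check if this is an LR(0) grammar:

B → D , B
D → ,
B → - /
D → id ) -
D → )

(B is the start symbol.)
Augment with B' → B and build the canonical LR(0) collection (I0 = CLOSURE({[B' → . B]}), then GOTO on every symbol after a dot until no new states appear). It has 12 states:
  I0: { [B → . - /], [B → . D , B], [B' → . B], [D → . )], [D → . ,], [D → . id ) -] }  — shift
  I1: { [D → ) .] }  — reduce
  I2: { [D → , .] }  — reduce
  I3: { [B → - . /] }  — shift
  I4: { [B' → B .] }  — accept
  I5: { [B → D . , B] }  — shift
  I6: { [D → id . ) -] }  — shift
  I7: { [D → id ) . -] }  — shift
  I8: { [D → id ) - .] }  — reduce
  I9: { [B → . - /], [B → . D , B], [B → D , . B], [D → . )], [D → . ,], [D → . id ) -] }  — shift
  I10: { [B → D , B .] }  — reduce
  I11: { [B → - / .] }  — reduce

Every state is either a pure shift/goto state or contains exactly one complete item and nothing to shift — no conflicts. The grammar is LR(0).

Answer: Yes, the grammar is LR(0)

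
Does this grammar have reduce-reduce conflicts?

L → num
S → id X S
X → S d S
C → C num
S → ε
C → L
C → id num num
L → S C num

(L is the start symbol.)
Augment with L' → L and build the canonical LR(0) collection (I0 = CLOSURE({[L' → . L]}), then GOTO on every symbol after a dot until no new states appear). It has 16 states:
  I0: { [L → . S C num], [L → . num], [L' → . L], [S → . id X S], [S → .] }  — shift, reduce
  I1: { [L' → L .] }  — accept
  I2: { [C → . C num], [C → . L], [C → . id num num], [L → . S C num], [L → . num], [L → S . C num], [S → . id X S], [S → .] }  — shift, reduce
  I3: { [S → . id X S], [S → .], [S → id . X S], [X → . S d S] }  — shift, reduce
  I4: { [L → num .] }  — reduce
  I5: { [X → S . d S] }  — shift
  I6: { [S → . id X S], [S → .], [S → id X . S] }  — shift, reduce
  I7: { [S → id X S .] }  — reduce
  I8: { [S → . id X S], [S → .], [X → S d . S] }  — shift, reduce
  I9: { [X → S d S .] }  — reduce
  I10: { [C → C . num], [L → S C . num] }  — shift
  I11: { [C → L .] }  — reduce
  I12: { [C → id . num num], [S → . id X S], [S → .], [S → id . X S], [X → . S d S] }  — shift, reduce
  I13: { [C → id num . num] }  — shift
  I14: { [C → id num num .] }  — reduce
  I15: { [C → C num .], [L → S C num .] }  — 2 reduces

I15 contains complete items [C → C num .], [L → S C num .] — reduce-reduce conflict.

Answer: Yes — I15: [C → C num .] vs [L → S C num .]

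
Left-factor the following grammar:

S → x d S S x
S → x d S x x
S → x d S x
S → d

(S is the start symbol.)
S → x d S S'
S' → S x
S' → x S''
S'' → x
S'' → ε
S → d

Left-factoring transforms A → αβ₁ | αβ₂ into A → αA' and A' → β₁ | β₂
(α is the longest common prefix among the alternatives). Repeat until
no nonterminal has two alternatives with a common prefix.

Round 1: S has alternatives sharing prefix 'x d S'. Introduce S': S → x d S S'
  Add: S' → S x
  Add: S' → x x
  Add: S' → x

Round 2: S' has alternatives sharing prefix 'x'. Introduce S'': S' → x S''
  Add: S'' → x
  Add: S'' → ε

No remaining common prefixes — done.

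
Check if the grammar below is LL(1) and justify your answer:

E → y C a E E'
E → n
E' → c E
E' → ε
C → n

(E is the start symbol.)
A grammar is LL(1) if for each non-terminal N with multiple productions, the predict sets of those productions are pairwise disjoint, where PREDICT(N → α) = (FIRST(α) \ {ε}) ∪ (FOLLOW(N) if α ⇒* ε).

Relevant sets:
  FOLLOW(E') = { $, 'c' }

For E:
  PREDICT(E → y C a E E') = { 'y' }
  PREDICT(E → n) = { 'n' }
For E':
  PREDICT(E' → c E) = { 'c' }
  PREDICT(E' → ε) = { $, 'c' }
C has a single production, so nothing to check there.

Conflict found: Predict set conflict for E': { 'c' }
The grammar is NOT LL(1).

Answer: No. Predict set conflict for E': { 'c' }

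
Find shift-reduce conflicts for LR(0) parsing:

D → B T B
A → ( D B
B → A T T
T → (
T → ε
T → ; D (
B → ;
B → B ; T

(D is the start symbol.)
Yes — I3: [T → .] vs [T → . (]; I4: [T → .] vs [B → B . ; T]; I7: [T → .] vs [A → . ( D B]; I9: [D → B T B .] vs [B → B . ; T]; I10: [T → .] vs [T → . (]; I15: [T → ( .] vs [A → . ( D B]; I16: [B → ; .] vs [A → . ( D B]; I18: [A → ( D B .] vs [B → B . ; T]; I19: [T → .] vs [T → . (]

Augment with D' → D and build the canonical LR(0) collection (I0 = CLOSURE({[D' → . D]}), then GOTO on every symbol after a dot until no new states appear). It has 21 states:
  I0: { [A → . ( D B], [B → . ;], [B → . A T T], [B → . B ; T], [D → . B T B], [D' → . D] }  — shift
  I1: { [A → ( . D B], [A → . ( D B], [B → . ;], [B → . A T T], [B → . B ; T], [D → . B T B] }  — shift
  I2: { [B → ; .] }  — reduce
  I3: { [B → A . T T], [T → . (], [T → . ; D (], [T → .] }  — shift, reduce
  I4: { [B → B . ; T], [D → B . T B], [T → . (], [T → . ; D (], [T → .] }  — shift, reduce
  I5: { [D' → D .] }  — accept
  I6: { [T → ( .] }  — reduce
  I7: { [A → . ( D B], [B → . ;], [B → . A T T], [B → . B ; T], [B → B ; . T], [D → . B T B], [T → . (], [T → . ; D (], [T → .], [T → ; . D (] }  — shift, reduce
  I8: { [A → . ( D B], [B → . ;], [B → . A T T], [B → . B ; T], [D → B T . B] }  — shift
  I9: { [B → B . ; T], [D → B T B .] }  — shift, reduce
  I10: { [B → B ; . T], [T → . (], [T → . ; D (], [T → .] }  — shift, reduce
  I11: { [A → . ( D B], [B → . ;], [B → . A T T], [B → . B ; T], [D → . B T B], [T → ; . D (] }  — shift
  I12: { [B → B ; T .] }  — reduce
  I13: { [T → ; D . (] }  — shift
  I14: { [T → ; D ( .] }  — reduce
  I15: { [A → ( . D B], [A → . ( D B], [B → . ;], [B → . A T T], [B → . B ; T], [D → . B T B], [T → ( .] }  — shift, reduce
  I16: { [A → . ( D B], [B → . ;], [B → . A T T], [B → . B ; T], [B → ; .], [D → . B T B], [T → ; . D (] }  — shift, reduce
  I17: { [A → ( D . B], [A → . ( D B], [B → . ;], [B → . A T T], [B → . B ; T] }  — shift
  I18: { [A → ( D B .], [B → B . ; T] }  — shift, reduce
  I19: { [B → A T . T], [T → . (], [T → . ; D (], [T → .] }  — shift, reduce
  I20: { [B → A T T .] }  — reduce

I3 contains reduce item [T → .] and shift items [T → . (], [T → . ; D (] — shift-reduce conflict.
I4 contains reduce item [T → .] and shift items [B → B . ; T], [T → . (], [T → . ; D (] — shift-reduce conflict.
I7 contains reduce item [T → .] and shift items [A → . ( D B], [B → . ;], [T → . (], [T → . ; D (] — shift-reduce conflict.
I9 contains reduce item [D → B T B .] and shift item [B → B . ; T] — shift-reduce conflict.
I10 contains reduce item [T → .] and shift items [T → . (], [T → . ; D (] — shift-reduce conflict.
I15 contains reduce item [T → ( .] and shift items [A → . ( D B], [B → . ;] — shift-reduce conflict.
I16 contains reduce item [B → ; .] and shift items [A → . ( D B], [B → . ;] — shift-reduce conflict.
I18 contains reduce item [A → ( D B .] and shift item [B → B . ; T] — shift-reduce conflict.
I19 contains reduce item [T → .] and shift items [T → . (], [T → . ; D (] — shift-reduce conflict.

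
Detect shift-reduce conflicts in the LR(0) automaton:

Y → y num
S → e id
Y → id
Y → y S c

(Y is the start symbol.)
No shift-reduce conflicts

Augment with Y' → Y and build the canonical LR(0) collection (I0 = CLOSURE({[Y' → . Y]}), then GOTO on every symbol after a dot until no new states appear). It has 9 states:
  I0: { [Y → . id], [Y → . y S c], [Y → . y num], [Y' → . Y] }  — shift
  I1: { [Y' → Y .] }  — accept
  I2: { [Y → id .] }  — reduce
  I3: { [S → . e id], [Y → y . S c], [Y → y . num] }  — shift
  I4: { [Y → y S . c] }  — shift
  I5: { [S → e . id] }  — shift
  I6: { [Y → y num .] }  — reduce
  I7: { [S → e id .] }  — reduce
  I8: { [Y → y S c .] }  — reduce

No state contains both a complete item and a shift item.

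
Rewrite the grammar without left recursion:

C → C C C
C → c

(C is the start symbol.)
C → c C'
C' → C C C'
C' → ε

C is directly left-recursive. The standard transformation for
  A → A α₁ | ... | A α_m | β₁ | ... | β_n
is
  A  → β₁ A' | ... | β_n A'
  A' → α₁ A' | ... | α_m A' | ε

C → c becomes C → c C'
C → C C C becomes C' → C C C'
Add C' → ε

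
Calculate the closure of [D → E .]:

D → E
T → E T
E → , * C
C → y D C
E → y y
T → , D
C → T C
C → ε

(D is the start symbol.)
{ [D → E .] }

To compute CLOSURE, for each item [A → α.Bβ] where B is a non-terminal, add [B → .γ] for all productions B → γ; repeat for the newly added items until nothing changes.

Start with: [D → E .]
The dot is at the end, so nothing is added.

CLOSURE = { [D → E .] }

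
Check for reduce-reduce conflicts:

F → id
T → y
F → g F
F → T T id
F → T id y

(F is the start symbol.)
Augment with F' → F and build the canonical LR(0) collection (I0 = CLOSURE({[F' → . F]}), then GOTO on every symbol after a dot until no new states appear). It has 11 states:
  I0: { [F → . T T id], [F → . T id y], [F → . g F], [F → . id], [F' → . F], [T → . y] }  — shift
  I1: { [F' → F .] }  — accept
  I2: { [F → T . T id], [F → T . id y], [T → . y] }  — shift
  I3: { [F → . T T id], [F → . T id y], [F → . g F], [F → . id], [F → g . F], [T → . y] }  — shift
  I4: { [F → id .] }  — reduce
  I5: { [T → y .] }  — reduce
  I6: { [F → g F .] }  — reduce
  I7: { [F → T T . id] }  — shift
  I8: { [F → T id . y] }  — shift
  I9: { [F → T id y .] }  — reduce
  I10: { [F → T T id .] }  — reduce

No state contains more than one complete item.

Answer: No reduce-reduce conflicts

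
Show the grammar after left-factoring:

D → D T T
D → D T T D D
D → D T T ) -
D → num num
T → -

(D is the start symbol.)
D → D T T D'
D' → ε
D' → D D
D' → ) -
D → num num
T → -

Left-factoring transforms A → αβ₁ | αβ₂ into A → αA' and A' → β₁ | β₂
(α is the longest common prefix among the alternatives). Repeat until
no nonterminal has two alternatives with a common prefix.

Round 1: D has alternatives sharing prefix 'D T T'. Introduce D': D → D T T D'
  Add: D' → ε
  Add: D' → D D
  Add: D' → ) -

No remaining common prefixes — done.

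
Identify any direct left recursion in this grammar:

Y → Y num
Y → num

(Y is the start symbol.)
Y → Y num: LEFT RECURSIVE (starts with Y)
Y → num: starts with num

The grammar has direct left recursion on: Y.

Answer: Yes, Y is left-recursive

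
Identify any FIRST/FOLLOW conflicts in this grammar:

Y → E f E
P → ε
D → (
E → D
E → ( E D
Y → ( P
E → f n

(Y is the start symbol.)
No FIRST/FOLLOW conflicts.

A FIRST/FOLLOW conflict occurs when a non-terminal N has a nullable alternative N → β (β ⇒* ε) and another alternative N → α with FIRST(α) ∩ FOLLOW(N) ≠ ∅: on such a lookahead the parser cannot decide between expanding α and letting N vanish via β.

Nullable non-terminals: P.
P has a nullable alternative but only one production, so nothing to check.

D, E, Y have no nullable alternative, so no FIRST/FOLLOW check is needed there.

No FIRST/FOLLOW conflicts found.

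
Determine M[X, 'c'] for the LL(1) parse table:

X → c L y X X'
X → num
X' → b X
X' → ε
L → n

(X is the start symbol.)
X → c L y X X'

To find M[X, 'c'], we find productions for X where 'c' is in the predict set (PREDICT(N → α) = (FIRST(α) \ {ε}) ∪ (FOLLOW(N) if α ⇒* ε)).

X → c L y X X': PREDICT = { 'c' }
  'c' is in predict set, so this production goes in M[X, 'c']
X → num: PREDICT = { 'num' }

M[X, 'c'] = X → c L y X X'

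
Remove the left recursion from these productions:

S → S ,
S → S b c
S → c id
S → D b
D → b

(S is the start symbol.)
S is directly left-recursive. The standard transformation for
  A → A α₁ | ... | A α_m | β₁ | ... | β_n
is
  A  → β₁ A' | ... | β_n A'
  A' → α₁ A' | ... | α_m A' | ε

S → c id becomes S → c id S'
S → D b becomes S → D b S'
S → S , becomes S' → , S'
S → S b c becomes S' → b c S'
Add S' → ε

Productions for other non-terminals are unchanged:
  D → b

Resulting grammar:
S → c id S'
S → D b S'
S' → , S'
S' → b c S'
S' → ε
D → b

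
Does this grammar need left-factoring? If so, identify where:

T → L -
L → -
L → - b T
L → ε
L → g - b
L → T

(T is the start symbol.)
Yes, L has productions with common prefix '-'

Left-factoring is needed when two productions for the same non-terminal
share a common prefix on the right-hand side.

Productions for L:
  L → -
  L → - b T
  L → ε
  L → g - b
  L → T

Found common prefix '-' in productions for L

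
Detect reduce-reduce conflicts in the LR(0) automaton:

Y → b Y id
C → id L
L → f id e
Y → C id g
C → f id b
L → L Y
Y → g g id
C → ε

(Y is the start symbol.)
Yes — I7: [C → .] vs [C → id L .]

A reduce-reduce conflict occurs when an LR(0) state has two complete items [A → α .] and [B → β .] — both call for a reduction, and with no lookahead the parser cannot choose between them.

Augment with Y' → Y and build the canonical LR(0) collection (I0 = CLOSURE({[Y' → . Y]}), then GOTO on every symbol after a dot until no new states appear). It has 20 states:
  I0: { [C → . f id b], [C → . id L], [C → .], [Y → . C id g], [Y → . b Y id], [Y → . g g id], [Y' → . Y] }  — shift, reduce
  I1: { [Y → C . id g] }  — shift
  I2: { [Y' → Y .] }  — accept
  I3: { [C → . f id b], [C → . id L], [C → .], [Y → . C id g], [Y → . b Y id], [Y → . g g id], [Y → b . Y id] }  — shift, reduce
  I4: { [C → f . id b] }  — shift
  I5: { [Y → g . g id] }  — shift
  I6: { [C → id . L], [L → . L Y], [L → . f id e] }  — shift
  I7: { [C → . f id b], [C → . id L], [C → .], [C → id L .], [L → L . Y], [Y → . C id g], [Y → . b Y id], [Y → . g g id] }  — shift, 2 reduces
  I8: { [L → f . id e] }  — shift
  I9: { [L → f id . e] }  — shift
  I10: { [L → f id e .] }  — reduce
  I11: { [L → L Y .] }  — reduce
  I12: { [Y → g g . id] }  — shift
  I13: { [Y → g g id .] }  — reduce
  I14: { [C → f id . b] }  — shift
  I15: { [C → f id b .] }  — reduce
  I16: { [Y → b Y . id] }  — shift
  I17: { [Y → b Y id .] }  — reduce
  I18: { [Y → C id . g] }  — shift
  I19: { [Y → C id g .] }  — reduce

I7 contains complete items [C → .], [C → id L .] — reduce-reduce conflict.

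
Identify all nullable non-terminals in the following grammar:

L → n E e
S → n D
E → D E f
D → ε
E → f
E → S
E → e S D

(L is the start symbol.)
ε-productions: D → ε
So D is immediately nullable.
No further non-terminal can be added: every production for the remaining non-terminals contains a terminal or a non-nullable non-terminal.
Nullable = { 'D' }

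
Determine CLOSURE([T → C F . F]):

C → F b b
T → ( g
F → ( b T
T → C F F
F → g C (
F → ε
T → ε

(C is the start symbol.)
Start with: [T → C F . F]
  [T → C F . F] has the dot before F: add [F → . ( b T], [F → . g C (], [F → .]
No further items can be added.

CLOSURE = { [F → . ( b T], [F → . g C (], [F → .], [T → C F . F] }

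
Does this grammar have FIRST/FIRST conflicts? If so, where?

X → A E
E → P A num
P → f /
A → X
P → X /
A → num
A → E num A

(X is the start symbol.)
Yes. P → f '/' / P → X '/' on { 'f' }; A → X / A → num on { 'num' }; A → X / A → E num A on { 'f', 'num' }; A → num / A → E num A on { 'num' }

A FIRST/FIRST conflict occurs when two productions N → α and N → β for the same non-terminal have FIRST(α) ∩ FIRST(β) ≠ ∅ (with ε ∈ FIRST of a nullable right-hand side, so two nullable alternatives also conflict).

FIRST sets of the non-terminals at (or reachable through a nullable prefix from) the front of some alternative:
  FIRST(X) = { 'f', 'num' }
  FIRST(E) = { 'f', 'num' }

Productions for P:
  P → f /: FIRST = { 'f' }
  P → X /: FIRST = { 'f', 'num' }
Productions for A:
  A → X: FIRST = { 'f', 'num' }
  A → num: FIRST = { 'num' }
  A → E num A: FIRST = { 'f', 'num' }
X, E have only one production, so no FIRST/FIRST conflict is possible there.

Conflict for P: P → f / and P → X /
  Overlap: { 'f' }
Conflict for A: A → X and A → num
  Overlap: { 'num' }
Conflict for A: A → X and A → E num A
  Overlap: { 'f', 'num' }
Conflict for A: A → num and A → E num A
  Overlap: { 'num' }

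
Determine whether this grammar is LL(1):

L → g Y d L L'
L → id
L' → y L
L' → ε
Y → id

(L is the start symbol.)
Relevant sets:
  FOLLOW(L') = { $, 'y' }

For L:
  PREDICT(L → g Y d L L') = { 'g' }
  PREDICT(L → id) = { 'id' }
For L':
  PREDICT(L' → y L) = { 'y' }
  PREDICT(L' → ε) = { $, 'y' }
Y has a single production, so nothing to check there.

Conflict found: Predict set conflict for L': { 'y' }
The grammar is NOT LL(1).

Answer: No. Predict set conflict for L': { 'y' }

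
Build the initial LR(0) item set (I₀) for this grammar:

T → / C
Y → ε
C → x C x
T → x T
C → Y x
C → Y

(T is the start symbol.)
{ [T → . / C], [T → . x T], [T' → . T] }

First, augment the grammar with T' → T
I₀ = CLOSURE({ [T' → . T] }):
  [T' → . T] has the dot before T: add [T → . / C], [T → . x T]
No further items can be added.

I₀ = { [T → . / C], [T → . x T], [T' → . T] }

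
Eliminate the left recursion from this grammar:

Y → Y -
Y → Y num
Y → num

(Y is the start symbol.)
Y is directly left-recursive. The standard transformation for
  A → A α₁ | ... | A α_m | β₁ | ... | β_n
is
  A  → β₁ A' | ... | β_n A'
  A' → α₁ A' | ... | α_m A' | ε

Y → num becomes Y → num Y'
Y → Y - becomes Y' → - Y'
Y → Y num becomes Y' → num Y'
Add Y' → ε

Resulting grammar:
Y → num Y'
Y' → - Y'
Y' → num Y'
Y' → ε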